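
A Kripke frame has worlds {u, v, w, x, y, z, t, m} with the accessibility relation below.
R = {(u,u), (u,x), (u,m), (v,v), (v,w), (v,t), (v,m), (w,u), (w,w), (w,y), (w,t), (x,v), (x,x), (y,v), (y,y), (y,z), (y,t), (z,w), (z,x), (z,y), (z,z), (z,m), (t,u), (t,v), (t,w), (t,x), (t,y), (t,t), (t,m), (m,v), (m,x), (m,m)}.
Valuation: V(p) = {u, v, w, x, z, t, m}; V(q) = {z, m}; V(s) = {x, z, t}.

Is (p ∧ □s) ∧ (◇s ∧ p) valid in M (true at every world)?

No

Let φ = (p ∧ □s) ∧ (◇s ∧ p). Evaluate φ at each world:
  u (successors {u, x, m}): φ is false.
  v (successors {v, w, t, m}): φ is false.
  w (successors {u, w, y, t}): φ is false.
  x (successors {v, x}): φ is false.
  y (successors {v, y, z, t}): φ is false.
  z (successors {w, x, y, z, m}): φ is false.
  t (successors {u, v, w, x, y, t, m}): φ is false.
  m (successors {v, x, m}): φ is false.
Detail at u (counterexample):
  At u: p ∧ □s is false, ◇s ∧ p is true, so (p ∧ □s) ∧ (◇s ∧ p) is false.
    At u: p is true, □s is false, so p ∧ □s is false.
      At u: □s requires s at every successor {u, x, m}.
        s fails at u, so □s is false at u.
    At u: ◇s is true, p is true, so ◇s ∧ p is true.
      At u: ◇s requires s at some successor in {u, x, m}.
        s holds at x, so ◇s is true at u.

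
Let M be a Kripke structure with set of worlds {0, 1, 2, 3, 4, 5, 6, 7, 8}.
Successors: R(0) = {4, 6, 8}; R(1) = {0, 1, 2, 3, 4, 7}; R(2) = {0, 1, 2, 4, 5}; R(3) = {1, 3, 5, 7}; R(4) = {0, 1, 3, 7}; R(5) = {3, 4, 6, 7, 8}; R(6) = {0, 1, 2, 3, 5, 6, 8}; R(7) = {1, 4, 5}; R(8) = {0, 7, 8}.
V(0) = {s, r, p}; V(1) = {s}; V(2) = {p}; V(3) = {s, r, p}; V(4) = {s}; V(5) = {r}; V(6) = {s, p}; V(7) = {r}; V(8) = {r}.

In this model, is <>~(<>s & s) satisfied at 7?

Yes

At 7: <>~(<>s & s) requires ~(<>s & s) at some successor in {1, 4, 5}.
  ~(<>s & s) holds at 5, so <>~(<>s & s) is true at 7.
    At 5: <>s & s is false, so ~(<>s & s) is true.
      At 5: <>s is true, s is false, so <>s & s is false.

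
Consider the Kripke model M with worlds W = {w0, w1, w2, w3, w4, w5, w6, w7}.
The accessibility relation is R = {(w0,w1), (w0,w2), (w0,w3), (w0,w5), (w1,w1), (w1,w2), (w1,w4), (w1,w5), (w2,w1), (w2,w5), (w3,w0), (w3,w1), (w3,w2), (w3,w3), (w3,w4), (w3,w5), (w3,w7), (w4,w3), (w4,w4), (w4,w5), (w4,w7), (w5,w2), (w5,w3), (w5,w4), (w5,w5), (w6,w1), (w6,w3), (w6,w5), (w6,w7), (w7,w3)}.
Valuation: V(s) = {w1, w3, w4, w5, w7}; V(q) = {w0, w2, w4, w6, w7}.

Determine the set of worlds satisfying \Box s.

w2, w4, w6, w7

Let φ = \Box s. Evaluate φ at each world:
  w0 (successors {w1, w2, w3, w5}): φ is false.
  w1 (successors {w1, w2, w4, w5}): φ is false.
  w2 (successors {w1, w5}): φ is true.
  w3 (successors {w0, w1, w2, w3, w4, w5, w7}): φ is false.
  w4 (successors {w3, w4, w5, w7}): φ is true.
  w5 (successors {w2, w3, w4, w5}): φ is false.
  w6 (successors {w1, w3, w5, w7}): φ is true.
  w7 (successors {w3}): φ is true.
For instance, at w0:
  At w0: \Box s requires s at every successor {w1, w2, w3, w5}.
    s fails at w2, so \Box s is false at w0.
Satisfying worlds: {w2, w4, w6, w7}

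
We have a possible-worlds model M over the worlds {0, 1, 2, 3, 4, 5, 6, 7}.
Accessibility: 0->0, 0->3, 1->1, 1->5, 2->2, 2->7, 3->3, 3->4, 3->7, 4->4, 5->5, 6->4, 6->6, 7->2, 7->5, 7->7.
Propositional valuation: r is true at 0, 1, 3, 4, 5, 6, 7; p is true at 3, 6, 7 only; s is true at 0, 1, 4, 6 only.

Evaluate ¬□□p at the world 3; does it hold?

At 3: □□p is false, so ¬□□p is true.
  At 3: □□p requires □p at every successor {3, 4, 7}.
    □p fails at 3, so □□p is false at 3.
      At 3: □p requires p at every successor {3, 4, 7}.
        p fails at 4, so □p is false at 3.

Yes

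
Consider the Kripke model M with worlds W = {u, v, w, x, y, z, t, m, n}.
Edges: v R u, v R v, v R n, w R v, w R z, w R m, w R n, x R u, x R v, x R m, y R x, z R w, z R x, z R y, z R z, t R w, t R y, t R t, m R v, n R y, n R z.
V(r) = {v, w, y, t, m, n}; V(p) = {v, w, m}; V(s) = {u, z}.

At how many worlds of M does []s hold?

Let φ = []s. Evaluate φ at each world:
  u (successors ∅): φ is true.
  v (successors {u, v, n}): φ is false.
  w (successors {v, z, m, n}): φ is false.
  x (successors {u, v, m}): φ is false.
  y (successors {x}): φ is false.
  z (successors {w, x, y, z}): φ is false.
  t (successors {w, y, t}): φ is false.
  m (successors {v}): φ is false.
  n (successors {y, z}): φ is false.
For instance, at z:
  At z: []s requires s at every successor {w, x, y, z}.
    s fails at w, so []s is false at z.
Satisfying worlds: {u}

1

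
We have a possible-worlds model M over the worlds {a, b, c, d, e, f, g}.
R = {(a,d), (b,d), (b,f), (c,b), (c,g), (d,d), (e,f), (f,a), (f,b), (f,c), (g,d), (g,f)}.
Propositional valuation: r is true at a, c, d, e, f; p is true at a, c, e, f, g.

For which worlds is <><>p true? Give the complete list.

b, c, e, f, g

Let φ = <><>p. Evaluate φ at each world:
  a (successors {d}): φ is false.
  b (successors {d, f}): φ is true.
  c (successors {b, g}): φ is true.
  d (successors {d}): φ is false.
  e (successors {f}): φ is true.
  f (successors {a, b, c}): φ is true.
  g (successors {d, f}): φ is true.
For instance, at d:
  At d: <><>p requires <>p at some successor in {d}.
    At d: <>p is false.
  So <><>p is false at d.
Satisfying worlds: {b, c, e, f, g}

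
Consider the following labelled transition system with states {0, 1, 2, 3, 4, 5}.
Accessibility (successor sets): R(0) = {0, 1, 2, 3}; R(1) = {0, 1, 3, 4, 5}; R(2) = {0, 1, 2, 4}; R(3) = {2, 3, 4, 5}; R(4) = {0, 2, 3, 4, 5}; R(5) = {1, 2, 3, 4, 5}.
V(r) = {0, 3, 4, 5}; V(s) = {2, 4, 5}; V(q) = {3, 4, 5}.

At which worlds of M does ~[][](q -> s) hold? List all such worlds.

Let φ = ~[][](q -> s). Evaluate φ at each world:
  0 (successors {0, 1, 2, 3}): φ is true.
  1 (successors {0, 1, 3, 4, 5}): φ is true.
  2 (successors {0, 1, 2, 4}): φ is true.
  3 (successors {2, 3, 4, 5}): φ is true.
  4 (successors {0, 2, 3, 4, 5}): φ is true.
  5 (successors {1, 2, 3, 4, 5}): φ is true.
For instance, at 4:
  At 4: [][](q -> s) is false, so ~[][](q -> s) is true.
    At 4: [][](q -> s) requires [](q -> s) at every successor {0, 2, 3, 4, 5}.
      [](q -> s) fails at 0, so [][](q -> s) is false at 4.
Satisfying worlds: {0, 1, 2, 3, 4, 5}

0, 1, 2, 3, 4, 5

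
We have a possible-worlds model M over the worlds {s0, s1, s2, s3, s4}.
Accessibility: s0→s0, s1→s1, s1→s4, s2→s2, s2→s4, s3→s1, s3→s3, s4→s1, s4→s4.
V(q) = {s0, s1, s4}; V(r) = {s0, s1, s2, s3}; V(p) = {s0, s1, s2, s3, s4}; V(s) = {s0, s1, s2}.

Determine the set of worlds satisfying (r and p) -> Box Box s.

Recall that Box ψ holds at a world iff ψ holds at every accessible world, and Dia ψ holds iff ψ holds at some accessible world.
Let φ = (r and p) -> Box Box s. Evaluate φ at each world:
  s0 (successors {s0}): φ is true.
  s1 (successors {s1, s4}): φ is false.
  s2 (successors {s2, s4}): φ is false.
  s3 (successors {s1, s3}): φ is false.
  s4 (successors {s1, s4}): φ is true.
For instance, at s0:
  At s0: r and p is true, Box Box s is true, so (r and p) -> Box Box s is true.
    At s0: Box Box s requires Box s at every successor {s0}.
      At s0: Box s is true.
    So Box Box s is true at s0.
Satisfying worlds: {s0, s4}

s0, s4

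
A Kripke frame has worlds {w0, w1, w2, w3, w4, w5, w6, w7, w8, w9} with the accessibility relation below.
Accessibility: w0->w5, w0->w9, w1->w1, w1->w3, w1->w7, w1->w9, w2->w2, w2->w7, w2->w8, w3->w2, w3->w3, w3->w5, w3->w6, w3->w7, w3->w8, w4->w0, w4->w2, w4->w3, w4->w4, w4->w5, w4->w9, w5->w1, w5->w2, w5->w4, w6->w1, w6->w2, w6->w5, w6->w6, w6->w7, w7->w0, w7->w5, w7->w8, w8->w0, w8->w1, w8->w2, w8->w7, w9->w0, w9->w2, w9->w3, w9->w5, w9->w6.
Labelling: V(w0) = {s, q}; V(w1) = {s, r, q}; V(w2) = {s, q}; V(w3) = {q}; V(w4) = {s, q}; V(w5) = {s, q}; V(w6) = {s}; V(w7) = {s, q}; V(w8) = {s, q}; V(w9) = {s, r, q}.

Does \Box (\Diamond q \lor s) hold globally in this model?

Let φ = \Box (\Diamond q \lor s). Evaluate φ at each world:
  w0 (successors {w5, w9}): φ is true.
  w1 (successors {w1, w3, w7, w9}): φ is true.
  w2 (successors {w2, w7, w8}): φ is true.
  w3 (successors {w2, w3, w5, w6, w7, w8}): φ is true.
  w4 (successors {w0, w2, w3, w4, w5, w9}): φ is true.
  w5 (successors {w1, w2, w4}): φ is true.
  w6 (successors {w1, w2, w5, w6, w7}): φ is true.
  w7 (successors {w0, w5, w8}): φ is true.
  w8 (successors {w0, w1, w2, w7}): φ is true.
  w9 (successors {w0, w2, w3, w5, w6}): φ is true.
For instance, at w2:
  At w2: \Box (\Diamond q \lor s) requires \Diamond q \lor s at every successor {w2, w7, w8}.
      At w2: \Diamond q is true, s is true, so \Diamond q \lor s is true.
      At w7: \Diamond q is true, s is true, so \Diamond q \lor s is true.
      At w8: \Diamond q is true, s is true, so \Diamond q \lor s is true.
  So \Box (\Diamond q \lor s) is true at w2.

Yes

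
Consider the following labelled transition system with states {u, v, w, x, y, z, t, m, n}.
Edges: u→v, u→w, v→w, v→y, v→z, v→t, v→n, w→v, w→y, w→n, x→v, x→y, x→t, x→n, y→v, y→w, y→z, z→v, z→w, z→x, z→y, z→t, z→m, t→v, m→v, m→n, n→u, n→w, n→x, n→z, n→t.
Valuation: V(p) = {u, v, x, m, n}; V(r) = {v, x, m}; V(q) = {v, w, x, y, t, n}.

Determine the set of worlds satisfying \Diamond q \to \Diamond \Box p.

v, x, z, n

Let φ = \Diamond q \to \Diamond \Box p. Evaluate φ at each world:
  u (successors {v, w}): φ is false.
  v (successors {w, y, z, t, n}): φ is true.
  w (successors {v, y, n}): φ is false.
  x (successors {v, y, t, n}): φ is true.
  y (successors {v, w, z}): φ is false.
  z (successors {v, w, x, y, t, m}): φ is true.
  t (successors {v}): φ is false.
  m (successors {v, n}): φ is false.
  n (successors {u, w, x, z, t}): φ is true.
For instance, at v:
  At v: \Diamond q is true, \Diamond \Box p is true, so \Diamond q \to \Diamond \Box p is true.
    At v: \Diamond q requires q at some successor in {w, y, z, t, n}.
      q holds at w, so \Diamond q is true at v.
    At v: \Diamond \Box p requires \Box p at some successor in {w, y, z, t, n}.
      \Box p holds at t, so \Diamond \Box p is true at v.
Satisfying worlds: {v, x, z, n}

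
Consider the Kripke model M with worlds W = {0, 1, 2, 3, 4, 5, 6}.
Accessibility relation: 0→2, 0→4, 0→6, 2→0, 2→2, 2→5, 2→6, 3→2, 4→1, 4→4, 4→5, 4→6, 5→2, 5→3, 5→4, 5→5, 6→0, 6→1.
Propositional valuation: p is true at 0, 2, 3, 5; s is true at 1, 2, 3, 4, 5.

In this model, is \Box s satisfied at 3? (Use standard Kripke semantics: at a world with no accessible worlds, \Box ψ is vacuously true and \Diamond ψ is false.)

At 3: \Box s requires s at every successor {2}.
  At 2: s is true.
So \Box s is true at 3.

Yes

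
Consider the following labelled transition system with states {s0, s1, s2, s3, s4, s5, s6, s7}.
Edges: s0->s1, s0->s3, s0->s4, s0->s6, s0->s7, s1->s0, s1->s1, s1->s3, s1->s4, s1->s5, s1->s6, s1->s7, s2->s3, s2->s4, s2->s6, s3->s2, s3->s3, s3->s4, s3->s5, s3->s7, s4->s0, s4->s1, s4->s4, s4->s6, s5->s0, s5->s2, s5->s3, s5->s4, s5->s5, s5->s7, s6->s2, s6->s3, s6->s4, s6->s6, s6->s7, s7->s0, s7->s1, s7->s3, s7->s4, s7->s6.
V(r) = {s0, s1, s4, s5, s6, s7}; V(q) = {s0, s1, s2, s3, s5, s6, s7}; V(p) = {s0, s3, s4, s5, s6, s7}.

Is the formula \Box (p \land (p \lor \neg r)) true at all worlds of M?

Recall that \Box ψ holds at a world iff ψ holds at every accessible world, and \Diamond ψ holds iff ψ holds at some accessible world.
Let φ = \Box (p \land (p \lor \neg r)). Evaluate φ at each world:
  s0 (successors {s1, s3, s4, s6, s7}): φ is false.
  s1 (successors {s0, s1, s3, s4, s5, s6, s7}): φ is false.
  s2 (successors {s3, s4, s6}): φ is true.
  s3 (successors {s2, s3, s4, s5, s7}): φ is false.
  s4 (successors {s0, s1, s4, s6}): φ is false.
  s5 (successors {s0, s2, s3, s4, s5, s7}): φ is false.
  s6 (successors {s2, s3, s4, s6, s7}): φ is false.
  s7 (successors {s0, s1, s3, s4, s6}): φ is false.
Detail at s0 (counterexample):
  At s0: \Box (p \land (p \lor \neg r)) requires p \land (p \lor \neg r) at every successor {s1, s3, s4, s6, s7}.
    p \land (p \lor \neg r) fails at s1, so \Box (p \land (p \lor \neg r)) is false at s0.

No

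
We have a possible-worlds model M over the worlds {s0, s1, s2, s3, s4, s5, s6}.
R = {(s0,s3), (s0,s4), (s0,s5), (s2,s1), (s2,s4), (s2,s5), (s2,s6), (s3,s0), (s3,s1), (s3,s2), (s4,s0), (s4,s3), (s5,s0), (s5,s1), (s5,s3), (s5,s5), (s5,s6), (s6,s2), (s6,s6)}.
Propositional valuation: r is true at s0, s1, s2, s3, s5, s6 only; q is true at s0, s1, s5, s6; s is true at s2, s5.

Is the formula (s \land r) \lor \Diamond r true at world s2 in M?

Yes

Recall that \Diamond ψ holds at a world iff ψ holds at some accessible world.
At s2: s \land r is true, \Diamond r is true, so (s \land r) \lor \Diamond r is true.
  At s2: \Diamond r requires r at some successor in {s1, s4, s5, s6}.
    r holds at s1, so \Diamond r is true at s2.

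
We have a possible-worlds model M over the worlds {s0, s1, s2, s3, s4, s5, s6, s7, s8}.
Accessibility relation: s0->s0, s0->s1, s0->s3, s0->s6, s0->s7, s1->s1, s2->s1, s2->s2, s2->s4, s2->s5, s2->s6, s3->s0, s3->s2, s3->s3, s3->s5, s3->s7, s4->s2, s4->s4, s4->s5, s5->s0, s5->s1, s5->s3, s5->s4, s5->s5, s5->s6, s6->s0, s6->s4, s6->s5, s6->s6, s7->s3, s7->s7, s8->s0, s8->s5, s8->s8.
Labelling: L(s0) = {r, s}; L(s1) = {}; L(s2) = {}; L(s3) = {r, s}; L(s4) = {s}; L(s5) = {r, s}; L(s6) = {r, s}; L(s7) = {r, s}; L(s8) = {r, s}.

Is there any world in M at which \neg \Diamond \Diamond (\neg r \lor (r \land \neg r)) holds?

No

Let φ = \neg \Diamond \Diamond (\neg r \lor (r \land \neg r)). Evaluate φ at each world:
  s0 (successors {s0, s1, s3, s6, s7}): φ is false.
  s1 (successors {s1}): φ is false.
  s2 (successors {s1, s2, s4, s5, s6}): φ is false.
  s3 (successors {s0, s2, s3, s5, s7}): φ is false.
  s4 (successors {s2, s4, s5}): φ is false.
  s5 (successors {s0, s1, s3, s4, s5, s6}): φ is false.
  s6 (successors {s0, s4, s5, s6}): φ is false.
  s7 (successors {s3, s7}): φ is false.
  s8 (successors {s0, s5, s8}): φ is false.
For instance, at s0:
  At s0: \Diamond \Diamond (\neg r \lor (r \land \neg r)) is true, so \neg \Diamond \Diamond (\neg r \lor (r \land \neg r)) is false.
    At s0: \Diamond \Diamond (\neg r \lor (r \land \neg r)) requires \Diamond (\neg r \lor (r \land \neg r)) at some successor in {s0, s1, s3, s6, s7}.
      \Diamond (\neg r \lor (r \land \neg r)) holds at s0, so \Diamond \Diamond (\neg r \lor (r \land \neg r)) is true at s0.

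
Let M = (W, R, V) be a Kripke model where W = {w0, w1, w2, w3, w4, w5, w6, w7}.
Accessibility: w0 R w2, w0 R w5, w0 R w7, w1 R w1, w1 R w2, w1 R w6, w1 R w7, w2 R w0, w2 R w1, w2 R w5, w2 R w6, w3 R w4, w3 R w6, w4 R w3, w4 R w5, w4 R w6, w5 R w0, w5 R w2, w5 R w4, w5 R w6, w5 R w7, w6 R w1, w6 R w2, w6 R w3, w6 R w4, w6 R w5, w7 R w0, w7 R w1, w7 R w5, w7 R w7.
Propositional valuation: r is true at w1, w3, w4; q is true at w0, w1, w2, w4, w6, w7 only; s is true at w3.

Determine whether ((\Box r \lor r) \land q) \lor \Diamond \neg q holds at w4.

Yes

At w4: (\Box r \lor r) \land q is true, \Diamond \neg q is true, so ((\Box r \lor r) \land q) \lor \Diamond \neg q is true.
  At w4: \Box r \lor r is true, q is true, so (\Box r \lor r) \land q is true.
    At w4: \Box r is false, r is true, so \Box r \lor r is true.
      At w4: \Box r requires r at every successor {w3, w5, w6}.
        r fails at w5, so \Box r is false at w4.
  At w4: \Diamond \neg q requires \neg q at some successor in {w3, w5, w6}.
    \neg q holds at w3, so \Diamond \neg q is true at w4.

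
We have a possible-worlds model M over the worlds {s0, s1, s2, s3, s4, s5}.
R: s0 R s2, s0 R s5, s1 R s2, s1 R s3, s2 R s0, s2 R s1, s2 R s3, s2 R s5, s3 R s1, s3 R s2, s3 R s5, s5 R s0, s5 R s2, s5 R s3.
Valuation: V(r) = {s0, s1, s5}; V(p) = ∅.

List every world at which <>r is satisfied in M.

Let φ = <>r. Evaluate φ at each world:
  s0 (successors {s2, s5}): φ is true.
  s1 (successors {s2, s3}): φ is false.
  s2 (successors {s0, s1, s3, s5}): φ is true.
  s3 (successors {s1, s2, s5}): φ is true.
  s4 (successors ∅): φ is false.
  s5 (successors {s0, s2, s3}): φ is true.
For instance, at s1:
  At s1: <>r requires r at some successor in {s2, s3}.
    At s2: r is false.
    At s3: r is false.
  So <>r is false at s1.
Satisfying worlds: {s0, s2, s3, s5}

s0, s2, s3, s5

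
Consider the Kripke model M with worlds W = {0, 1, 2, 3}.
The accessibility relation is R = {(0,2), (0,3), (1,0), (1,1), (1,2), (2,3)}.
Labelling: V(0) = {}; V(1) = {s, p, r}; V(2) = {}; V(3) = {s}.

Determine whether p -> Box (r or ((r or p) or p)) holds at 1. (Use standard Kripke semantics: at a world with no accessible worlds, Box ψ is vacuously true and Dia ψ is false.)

No

Recall that Box ψ holds at a world iff ψ holds at every accessible world, and Dia ψ holds iff ψ holds at some accessible world.
At 1: p is true, Box (r or ((r or p) or p)) is false, so p -> Box (r or ((r or p) or p)) is false.
  At 1: Box (r or ((r or p) or p)) requires r or ((r or p) or p) at every successor {0, 1, 2}.
    r or ((r or p) or p) fails at 0, so Box (r or ((r or p) or p)) is false at 1.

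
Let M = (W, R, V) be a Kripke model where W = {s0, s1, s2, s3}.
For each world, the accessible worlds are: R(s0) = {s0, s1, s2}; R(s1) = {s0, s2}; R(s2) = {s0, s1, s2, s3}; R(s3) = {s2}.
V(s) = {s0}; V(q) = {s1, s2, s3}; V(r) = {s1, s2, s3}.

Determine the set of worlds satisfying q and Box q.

Let φ = q and Box q. Evaluate φ at each world:
  s0 (successors {s0, s1, s2}): φ is false.
  s1 (successors {s0, s2}): φ is false.
  s2 (successors {s0, s1, s2, s3}): φ is false.
  s3 (successors {s2}): φ is true.
For instance, at s0:
  At s0: q is false, Box q is false, so q and Box q is false.
    At s0: Box q requires q at every successor {s0, s1, s2}.
      q fails at s0, so Box q is false at s0.
Satisfying worlds: {s3}

s3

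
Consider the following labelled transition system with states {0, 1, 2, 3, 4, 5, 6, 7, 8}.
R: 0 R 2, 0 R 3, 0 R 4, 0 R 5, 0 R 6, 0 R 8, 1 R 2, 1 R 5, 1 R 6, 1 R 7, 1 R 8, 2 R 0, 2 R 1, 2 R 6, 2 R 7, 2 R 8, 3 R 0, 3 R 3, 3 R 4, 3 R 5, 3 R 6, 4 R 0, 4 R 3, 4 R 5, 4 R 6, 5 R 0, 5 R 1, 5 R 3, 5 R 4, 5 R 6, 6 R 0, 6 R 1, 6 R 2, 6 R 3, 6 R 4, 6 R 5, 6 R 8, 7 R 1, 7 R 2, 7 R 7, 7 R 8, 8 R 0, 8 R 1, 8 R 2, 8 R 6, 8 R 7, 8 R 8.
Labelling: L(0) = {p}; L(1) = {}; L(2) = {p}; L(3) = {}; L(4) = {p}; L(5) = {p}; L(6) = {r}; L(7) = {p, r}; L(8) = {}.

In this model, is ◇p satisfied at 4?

Yes

Recall that ◇ψ holds at a world iff ψ holds at some accessible world.
At 4: ◇p requires p at some successor in {0, 3, 5, 6}.
  p holds at 0, so ◇p is true at 4.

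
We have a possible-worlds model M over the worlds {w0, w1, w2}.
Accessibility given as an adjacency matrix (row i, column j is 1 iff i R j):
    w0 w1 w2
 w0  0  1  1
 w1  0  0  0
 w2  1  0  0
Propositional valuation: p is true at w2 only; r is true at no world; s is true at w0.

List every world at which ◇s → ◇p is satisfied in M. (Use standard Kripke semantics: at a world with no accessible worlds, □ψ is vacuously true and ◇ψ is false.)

w0, w1

Let φ = ◇s → ◇p. Evaluate φ at each world:
  w0 (successors {w1, w2}): φ is true.
  w1 (successors ∅): φ is true.
  w2 (successors {w0}): φ is false.
For instance, at w0:
  At w0: ◇s is false, ◇p is true, so ◇s → ◇p is true.
    At w0: ◇s requires s at some successor in {w1, w2}.
      At w1: s is false.
      At w2: s is false.
    So ◇s is false at w0.
    At w0: ◇p requires p at some successor in {w1, w2}.
      p holds at w2, so ◇p is true at w0.
Satisfying worlds: {w0, w1}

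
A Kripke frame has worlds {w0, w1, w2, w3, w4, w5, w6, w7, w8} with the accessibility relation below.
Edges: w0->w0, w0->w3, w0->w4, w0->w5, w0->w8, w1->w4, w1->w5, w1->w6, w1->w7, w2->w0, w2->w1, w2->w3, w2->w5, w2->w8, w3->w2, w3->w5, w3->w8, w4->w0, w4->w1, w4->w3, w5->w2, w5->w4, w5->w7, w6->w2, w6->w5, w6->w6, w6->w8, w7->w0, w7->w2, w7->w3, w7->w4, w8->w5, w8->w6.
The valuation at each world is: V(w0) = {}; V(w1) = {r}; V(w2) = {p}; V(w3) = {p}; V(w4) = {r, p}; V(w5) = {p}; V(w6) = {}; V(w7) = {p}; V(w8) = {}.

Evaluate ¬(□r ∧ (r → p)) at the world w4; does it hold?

Recall that □ψ holds at a world iff ψ holds at every accessible world, and ◇ψ holds iff ψ holds at some accessible world.
At w4: □r ∧ (r → p) is false, so ¬(□r ∧ (r → p)) is true.
  At w4: □r is false, r → p is true, so □r ∧ (r → p) is false.
    At w4: □r requires r at every successor {w0, w1, w3}.
      r fails at w0, so □r is false at w4.

Yes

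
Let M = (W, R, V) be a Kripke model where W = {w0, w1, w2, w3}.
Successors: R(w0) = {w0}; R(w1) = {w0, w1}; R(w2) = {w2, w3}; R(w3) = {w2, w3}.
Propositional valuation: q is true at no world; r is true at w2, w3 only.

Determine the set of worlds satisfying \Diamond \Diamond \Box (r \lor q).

Let φ = \Diamond \Diamond \Box (r \lor q). Evaluate φ at each world:
  w0 (successors {w0}): φ is false.
  w1 (successors {w0, w1}): φ is false.
  w2 (successors {w2, w3}): φ is true.
  w3 (successors {w2, w3}): φ is true.
For instance, at w1:
  At w1: \Diamond \Diamond \Box (r \lor q) requires \Diamond \Box (r \lor q) at some successor in {w0, w1}.
    At w0: \Diamond \Box (r \lor q) is false.
    At w1: \Diamond \Box (r \lor q) is false.
  So \Diamond \Diamond \Box (r \lor q) is false at w1.
Satisfying worlds: {w2, w3}

w2, w3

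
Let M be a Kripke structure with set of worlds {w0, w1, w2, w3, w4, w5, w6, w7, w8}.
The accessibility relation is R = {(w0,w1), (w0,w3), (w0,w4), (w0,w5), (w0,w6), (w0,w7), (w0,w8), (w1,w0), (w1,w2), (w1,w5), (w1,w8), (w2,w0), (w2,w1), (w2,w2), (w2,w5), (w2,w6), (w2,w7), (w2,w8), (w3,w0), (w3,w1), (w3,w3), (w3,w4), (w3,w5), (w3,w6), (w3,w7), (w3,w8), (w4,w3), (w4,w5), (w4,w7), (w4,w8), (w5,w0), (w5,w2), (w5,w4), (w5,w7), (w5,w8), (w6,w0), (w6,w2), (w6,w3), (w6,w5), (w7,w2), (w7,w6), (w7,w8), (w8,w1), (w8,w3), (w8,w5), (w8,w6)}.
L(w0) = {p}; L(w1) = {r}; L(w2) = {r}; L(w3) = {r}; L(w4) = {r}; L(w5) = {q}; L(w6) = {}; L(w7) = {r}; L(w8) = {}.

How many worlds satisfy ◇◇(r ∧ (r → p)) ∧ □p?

Let φ = ◇◇(r ∧ (r → p)) ∧ □p. Evaluate φ at each world:
  w0 (successors {w1, w3, w4, w5, w6, w7, w8}): φ is false.
  w1 (successors {w0, w2, w5, w8}): φ is false.
  w2 (successors {w0, w1, w2, w5, w6, w7, w8}): φ is false.
  w3 (successors {w0, w1, w3, w4, w5, w6, w7, w8}): φ is false.
  w4 (successors {w3, w5, w7, w8}): φ is false.
  w5 (successors {w0, w2, w4, w7, w8}): φ is false.
  w6 (successors {w0, w2, w3, w5}): φ is false.
  w7 (successors {w2, w6, w8}): φ is false.
  w8 (successors {w1, w3, w5, w6}): φ is false.
For instance, at w5:
  At w5: ◇◇(r ∧ (r → p)) is false, □p is false, so ◇◇(r ∧ (r → p)) ∧ □p is false.
    At w5: ◇◇(r ∧ (r → p)) requires ◇(r ∧ (r → p)) at some successor in {w0, w2, w4, w7, w8}.
      At w0: ◇(r ∧ (r → p)) is false.
      At w2: ◇(r ∧ (r → p)) is false.
      At w4: ◇(r ∧ (r → p)) is false.
      At w7: ◇(r ∧ (r → p)) is false.
      At w8: ◇(r ∧ (r → p)) is false.
    So ◇◇(r ∧ (r → p)) is false at w5.
    At w5: □p requires p at every successor {w0, w2, w4, w7, w8}.
      p fails at w2, so □p is false at w5.
Satisfying worlds: none.

0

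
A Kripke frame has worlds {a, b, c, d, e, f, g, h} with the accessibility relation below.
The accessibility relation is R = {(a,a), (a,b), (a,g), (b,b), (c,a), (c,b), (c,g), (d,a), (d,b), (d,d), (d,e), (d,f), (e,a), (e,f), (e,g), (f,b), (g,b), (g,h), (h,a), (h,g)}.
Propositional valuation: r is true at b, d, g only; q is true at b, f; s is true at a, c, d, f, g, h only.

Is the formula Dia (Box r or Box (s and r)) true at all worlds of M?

No

Let φ = Dia (Box r or Box (s and r)). Evaluate φ at each world:
  a (successors {a, b, g}): φ is true.
  b (successors {b}): φ is true.
  c (successors {a, b, g}): φ is true.
  d (successors {a, b, d, e, f}): φ is true.
  e (successors {a, f, g}): φ is true.
  f (successors {b}): φ is true.
  g (successors {b, h}): φ is true.
  h (successors {a, g}): φ is false.
Detail at h (counterexample):
  At h: Dia (Box r or Box (s and r)) requires Box r or Box (s and r) at some successor in {a, g}.
    At a: Box r or Box (s and r) is false.
    At g: Box r or Box (s and r) is false.
  So Dia (Box r or Box (s and r)) is false at h.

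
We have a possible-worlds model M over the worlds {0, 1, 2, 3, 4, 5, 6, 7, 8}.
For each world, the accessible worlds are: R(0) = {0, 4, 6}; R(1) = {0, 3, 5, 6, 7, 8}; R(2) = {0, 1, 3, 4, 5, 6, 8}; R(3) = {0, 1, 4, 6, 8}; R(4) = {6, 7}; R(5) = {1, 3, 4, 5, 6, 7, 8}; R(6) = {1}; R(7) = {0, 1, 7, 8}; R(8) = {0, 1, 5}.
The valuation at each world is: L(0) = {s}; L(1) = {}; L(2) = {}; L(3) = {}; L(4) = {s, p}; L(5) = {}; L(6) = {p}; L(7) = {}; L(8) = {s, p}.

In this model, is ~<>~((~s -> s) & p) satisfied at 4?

At 4: <>~((~s -> s) & p) is true, so ~<>~((~s -> s) & p) is false.
  At 4: <>~((~s -> s) & p) requires ~((~s -> s) & p) at some successor in {6, 7}.
    ~((~s -> s) & p) holds at 6, so <>~((~s -> s) & p) is true at 4.

No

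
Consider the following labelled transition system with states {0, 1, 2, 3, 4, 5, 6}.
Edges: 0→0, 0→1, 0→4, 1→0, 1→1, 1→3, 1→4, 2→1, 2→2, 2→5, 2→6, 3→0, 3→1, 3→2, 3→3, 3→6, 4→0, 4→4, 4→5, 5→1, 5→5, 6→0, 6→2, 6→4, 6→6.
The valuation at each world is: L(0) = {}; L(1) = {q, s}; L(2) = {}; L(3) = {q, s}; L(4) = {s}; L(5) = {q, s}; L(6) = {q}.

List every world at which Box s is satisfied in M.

Let φ = Box s. Evaluate φ at each world:
  0 (successors {0, 1, 4}): φ is false.
  1 (successors {0, 1, 3, 4}): φ is false.
  2 (successors {1, 2, 5, 6}): φ is false.
  3 (successors {0, 1, 2, 3, 6}): φ is false.
  4 (successors {0, 4, 5}): φ is false.
  5 (successors {1, 5}): φ is true.
  6 (successors {0, 2, 4, 6}): φ is false.
For instance, at 0:
  At 0: Box s requires s at every successor {0, 1, 4}.
    s fails at 0, so Box s is false at 0.
Satisfying worlds: {5}

5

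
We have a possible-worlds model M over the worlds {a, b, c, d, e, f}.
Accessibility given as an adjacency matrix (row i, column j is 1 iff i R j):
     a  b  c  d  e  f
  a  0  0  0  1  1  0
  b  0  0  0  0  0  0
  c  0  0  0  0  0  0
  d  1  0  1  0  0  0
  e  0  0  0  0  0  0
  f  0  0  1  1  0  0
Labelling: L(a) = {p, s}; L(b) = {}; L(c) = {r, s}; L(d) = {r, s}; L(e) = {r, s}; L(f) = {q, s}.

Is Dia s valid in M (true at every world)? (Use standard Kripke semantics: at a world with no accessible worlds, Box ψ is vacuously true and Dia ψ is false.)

Let φ = Dia s. Evaluate φ at each world:
  a (successors {d, e}): φ is true.
  b (successors ∅): φ is false.
  c (successors ∅): φ is false.
  d (successors {a, c}): φ is true.
  e (successors ∅): φ is false.
  f (successors {c, d}): φ is true.
Detail at b (counterexample):
  At b: no accessible worlds, so Dia s is false.

No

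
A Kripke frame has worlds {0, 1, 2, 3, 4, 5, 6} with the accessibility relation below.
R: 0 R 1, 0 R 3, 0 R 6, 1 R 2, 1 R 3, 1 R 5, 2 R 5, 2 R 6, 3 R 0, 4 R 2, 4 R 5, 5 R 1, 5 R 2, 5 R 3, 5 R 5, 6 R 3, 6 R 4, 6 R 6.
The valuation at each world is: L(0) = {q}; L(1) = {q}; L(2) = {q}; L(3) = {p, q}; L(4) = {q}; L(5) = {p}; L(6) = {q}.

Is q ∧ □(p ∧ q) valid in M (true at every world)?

No

Let φ = q ∧ □(p ∧ q). Evaluate φ at each world:
  0 (successors {1, 3, 6}): φ is false.
  1 (successors {2, 3, 5}): φ is false.
  2 (successors {5, 6}): φ is false.
  3 (successors {0}): φ is false.
  4 (successors {2, 5}): φ is false.
  5 (successors {1, 2, 3, 5}): φ is false.
  6 (successors {3, 4, 6}): φ is false.
Detail at 0 (counterexample):
  At 0: q is true, □(p ∧ q) is false, so q ∧ □(p ∧ q) is false.
    At 0: □(p ∧ q) requires p ∧ q at every successor {1, 3, 6}.
      p ∧ q fails at 1, so □(p ∧ q) is false at 0.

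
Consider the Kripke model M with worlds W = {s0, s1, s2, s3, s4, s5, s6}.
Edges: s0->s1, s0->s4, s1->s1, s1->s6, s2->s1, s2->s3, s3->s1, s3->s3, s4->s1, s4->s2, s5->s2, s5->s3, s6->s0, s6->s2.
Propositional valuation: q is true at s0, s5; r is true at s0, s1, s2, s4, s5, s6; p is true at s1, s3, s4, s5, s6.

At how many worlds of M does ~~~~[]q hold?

0

Let φ = ~~~~[]q. Evaluate φ at each world:
  s0 (successors {s1, s4}): φ is false.
  s1 (successors {s1, s6}): φ is false.
  s2 (successors {s1, s3}): φ is false.
  s3 (successors {s1, s3}): φ is false.
  s4 (successors {s1, s2}): φ is false.
  s5 (successors {s2, s3}): φ is false.
  s6 (successors {s0, s2}): φ is false.
For instance, at s0:
  At s0: ~~~[]q is true, so ~~~~[]q is false.
    At s0: ~~[]q is false, so ~~~[]q is true.
      At s0: ~[]q is true, so ~~[]q is false.
Satisfying worlds: none.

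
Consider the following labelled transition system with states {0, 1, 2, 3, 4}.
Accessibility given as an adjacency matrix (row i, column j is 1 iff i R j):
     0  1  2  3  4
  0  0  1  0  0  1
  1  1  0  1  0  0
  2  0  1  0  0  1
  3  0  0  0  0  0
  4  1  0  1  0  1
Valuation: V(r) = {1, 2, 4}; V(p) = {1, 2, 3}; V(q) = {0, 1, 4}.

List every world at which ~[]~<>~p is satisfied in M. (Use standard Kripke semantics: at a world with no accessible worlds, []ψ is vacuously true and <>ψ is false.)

Let φ = ~[]~<>~p. Evaluate φ at each world:
  0 (successors {1, 4}): φ is true.
  1 (successors {0, 2}): φ is true.
  2 (successors {1, 4}): φ is true.
  3 (successors ∅): φ is false.
  4 (successors {0, 2, 4}): φ is true.
For instance, at 1:
  At 1: []~<>~p is false, so ~[]~<>~p is true.
    At 1: []~<>~p requires ~<>~p at every successor {0, 2}.
      ~<>~p fails at 0, so []~<>~p is false at 1.
Satisfying worlds: {0, 1, 2, 4}

0, 1, 2, 4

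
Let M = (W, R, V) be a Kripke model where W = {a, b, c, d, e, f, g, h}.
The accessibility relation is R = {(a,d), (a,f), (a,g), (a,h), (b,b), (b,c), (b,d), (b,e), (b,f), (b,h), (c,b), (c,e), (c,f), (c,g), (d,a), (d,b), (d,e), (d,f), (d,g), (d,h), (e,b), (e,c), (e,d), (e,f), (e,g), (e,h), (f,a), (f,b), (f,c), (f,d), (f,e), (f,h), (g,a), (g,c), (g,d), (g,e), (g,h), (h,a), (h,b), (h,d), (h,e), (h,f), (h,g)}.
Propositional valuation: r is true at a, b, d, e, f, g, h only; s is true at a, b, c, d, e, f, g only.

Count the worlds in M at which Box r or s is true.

Let φ = Box r or s. Evaluate φ at each world:
  a (successors {d, f, g, h}): φ is true.
  b (successors {b, c, d, e, f, h}): φ is true.
  c (successors {b, e, f, g}): φ is true.
  d (successors {a, b, e, f, g, h}): φ is true.
  e (successors {b, c, d, f, g, h}): φ is true.
  f (successors {a, b, c, d, e, h}): φ is true.
  g (successors {a, c, d, e, h}): φ is true.
  h (successors {a, b, d, e, f, g}): φ is true.
For instance, at b:
  At b: Box r is false, s is true, so Box r or s is true.
    At b: Box r requires r at every successor {b, c, d, e, f, h}.
      r fails at c, so Box r is false at b.
Satisfying worlds: {a, b, c, d, e, f, g, h}

8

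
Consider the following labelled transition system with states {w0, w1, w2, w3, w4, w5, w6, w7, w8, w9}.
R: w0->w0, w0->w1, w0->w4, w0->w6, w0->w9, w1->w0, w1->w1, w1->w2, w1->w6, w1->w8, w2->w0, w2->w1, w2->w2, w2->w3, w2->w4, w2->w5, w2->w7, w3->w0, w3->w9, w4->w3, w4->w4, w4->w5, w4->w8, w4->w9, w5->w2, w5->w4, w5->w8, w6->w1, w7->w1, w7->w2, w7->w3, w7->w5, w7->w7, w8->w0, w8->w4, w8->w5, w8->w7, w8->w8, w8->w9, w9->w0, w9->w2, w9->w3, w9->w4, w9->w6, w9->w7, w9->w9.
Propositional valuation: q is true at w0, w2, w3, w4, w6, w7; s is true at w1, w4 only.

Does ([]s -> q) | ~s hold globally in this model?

Let φ = ([]s -> q) | ~s. Evaluate φ at each world:
  w0 (successors {w0, w1, w4, w6, w9}): φ is true.
  w1 (successors {w0, w1, w2, w6, w8}): φ is true.
  w2 (successors {w0, w1, w2, w3, w4, w5, w7}): φ is true.
  w3 (successors {w0, w9}): φ is true.
  w4 (successors {w3, w4, w5, w8, w9}): φ is true.
  w5 (successors {w2, w4, w8}): φ is true.
  w6 (successors {w1}): φ is true.
  w7 (successors {w1, w2, w3, w5, w7}): φ is true.
  w8 (successors {w0, w4, w5, w7, w8, w9}): φ is true.
  w9 (successors {w0, w2, w3, w4, w6, w7, w9}): φ is true.
For instance, at w1:
  At w1: []s -> q is true, ~s is false, so ([]s -> q) | ~s is true.
    At w1: []s is false, q is false, so []s -> q is true.
      At w1: []s requires s at every successor {w0, w1, w2, w6, w8}.
        s fails at w0, so []s is false at w1.

Yes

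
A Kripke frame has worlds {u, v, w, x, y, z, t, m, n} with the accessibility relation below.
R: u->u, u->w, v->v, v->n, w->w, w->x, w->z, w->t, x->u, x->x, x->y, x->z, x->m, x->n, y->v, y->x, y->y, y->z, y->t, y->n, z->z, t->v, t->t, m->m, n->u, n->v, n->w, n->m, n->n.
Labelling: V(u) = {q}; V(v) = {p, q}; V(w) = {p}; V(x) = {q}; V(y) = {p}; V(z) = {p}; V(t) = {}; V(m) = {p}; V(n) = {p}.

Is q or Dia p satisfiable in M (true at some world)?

Yes

Let φ = q or Dia p. Evaluate φ at each world:
  u (successors {u, w}): φ is true.
  v (successors {v, n}): φ is true.
  w (successors {w, x, z, t}): φ is true.
  x (successors {u, x, y, z, m, n}): φ is true.
  y (successors {v, x, y, z, t, n}): φ is true.
  z (successors {z}): φ is true.
  t (successors {v, t}): φ is true.
  m (successors {m}): φ is true.
  n (successors {u, v, w, m, n}): φ is true.
Detail at u (witness):
  At u: q is true, Dia p is true, so q or Dia p is true.
    At u: Dia p requires p at some successor in {u, w}.
      p holds at w, so Dia p is true at u.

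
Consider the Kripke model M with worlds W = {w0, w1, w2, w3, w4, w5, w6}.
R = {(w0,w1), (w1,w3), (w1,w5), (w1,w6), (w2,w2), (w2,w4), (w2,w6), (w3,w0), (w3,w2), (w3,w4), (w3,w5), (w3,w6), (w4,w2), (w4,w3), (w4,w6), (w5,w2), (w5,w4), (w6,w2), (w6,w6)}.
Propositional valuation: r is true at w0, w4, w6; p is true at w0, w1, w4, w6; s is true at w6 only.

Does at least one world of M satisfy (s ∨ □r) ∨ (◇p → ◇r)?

Let φ = (s ∨ □r) ∨ (◇p → ◇r). Evaluate φ at each world:
  w0 (successors {w1}): φ is false.
  w1 (successors {w3, w5, w6}): φ is true.
  w2 (successors {w2, w4, w6}): φ is true.
  w3 (successors {w0, w2, w4, w5, w6}): φ is true.
  w4 (successors {w2, w3, w6}): φ is true.
  w5 (successors {w2, w4}): φ is true.
  w6 (successors {w2, w6}): φ is true.
Detail at w1 (witness):
  At w1: s ∨ □r is false, ◇p → ◇r is true, so (s ∨ □r) ∨ (◇p → ◇r) is true.
    At w1: s is false, □r is false, so s ∨ □r is false.
      At w1: □r requires r at every successor {w3, w5, w6}.
        r fails at w3, so □r is false at w1.
    At w1: ◇p is true, ◇r is true, so ◇p → ◇r is true.
      At w1: ◇p requires p at some successor in {w3, w5, w6}.
        p holds at w6, so ◇p is true at w1.
      At w1: ◇r requires r at some successor in {w3, w5, w6}.
        r holds at w6, so ◇r is true at w1.

Yes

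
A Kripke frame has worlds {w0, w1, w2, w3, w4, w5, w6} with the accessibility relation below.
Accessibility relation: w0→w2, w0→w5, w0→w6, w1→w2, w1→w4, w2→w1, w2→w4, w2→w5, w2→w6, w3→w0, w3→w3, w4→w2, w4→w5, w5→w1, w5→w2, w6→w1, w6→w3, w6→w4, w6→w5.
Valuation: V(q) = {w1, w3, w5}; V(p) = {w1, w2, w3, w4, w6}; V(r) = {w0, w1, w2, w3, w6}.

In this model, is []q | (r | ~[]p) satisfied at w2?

At w2: []q is false, r | ~[]p is true, so []q | (r | ~[]p) is true.
  At w2: []q requires q at every successor {w1, w4, w5, w6}.
    q fails at w4, so []q is false at w2.
  At w2: r is true, ~[]p is true, so r | ~[]p is true.
    At w2: []p is false, so ~[]p is true.
      At w2: []p requires p at every successor {w1, w4, w5, w6}.
        p fails at w5, so []p is false at w2.

Yes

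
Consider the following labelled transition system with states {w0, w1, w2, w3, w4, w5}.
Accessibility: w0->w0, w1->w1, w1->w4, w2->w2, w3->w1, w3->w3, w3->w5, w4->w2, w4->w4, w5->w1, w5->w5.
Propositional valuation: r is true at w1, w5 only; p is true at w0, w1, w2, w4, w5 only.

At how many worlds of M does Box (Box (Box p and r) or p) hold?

5

Recall that Box ψ holds at a world iff ψ holds at every accessible world, and Dia ψ holds iff ψ holds at some accessible world.
Let φ = Box (Box (Box p and r) or p). Evaluate φ at each world:
  w0 (successors {w0}): φ is true.
  w1 (successors {w1, w4}): φ is true.
  w2 (successors {w2}): φ is true.
  w3 (successors {w1, w3, w5}): φ is false.
  w4 (successors {w2, w4}): φ is true.
  w5 (successors {w1, w5}): φ is true.
For instance, at w4:
  At w4: Box (Box (Box p and r) or p) requires Box (Box p and r) or p at every successor {w2, w4}.
      At w2: Box (Box p and r) is false, p is true, so Box (Box p and r) or p is true.
      At w4: Box (Box p and r) is false, p is true, so Box (Box p and r) or p is true.
  So Box (Box (Box p and r) or p) is true at w4.
Satisfying worlds: {w0, w1, w2, w4, w5}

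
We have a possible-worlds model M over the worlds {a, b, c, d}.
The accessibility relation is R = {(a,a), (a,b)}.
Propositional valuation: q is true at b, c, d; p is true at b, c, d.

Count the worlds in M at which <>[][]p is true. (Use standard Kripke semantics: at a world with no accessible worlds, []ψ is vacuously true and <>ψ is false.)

1

Let φ = <>[][]p. Evaluate φ at each world:
  a (successors {a, b}): φ is true.
  b (successors ∅): φ is false.
  c (successors ∅): φ is false.
  d (successors ∅): φ is false.
For instance, at a:
  At a: <>[][]p requires [][]p at some successor in {a, b}.
    [][]p holds at b, so <>[][]p is true at a.
      At b: no accessible worlds, so [][]p holds vacuously.
Satisfying worlds: {a}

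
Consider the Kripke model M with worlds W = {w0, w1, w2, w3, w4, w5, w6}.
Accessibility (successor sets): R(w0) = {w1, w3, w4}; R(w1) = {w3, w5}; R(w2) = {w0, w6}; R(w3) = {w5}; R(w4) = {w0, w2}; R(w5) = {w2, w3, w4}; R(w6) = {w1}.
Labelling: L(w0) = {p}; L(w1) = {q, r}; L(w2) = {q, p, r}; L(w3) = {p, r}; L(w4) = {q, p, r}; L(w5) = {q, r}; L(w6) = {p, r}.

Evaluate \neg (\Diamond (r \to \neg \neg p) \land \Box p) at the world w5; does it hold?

No

At w5: \Diamond (r \to \neg \neg p) \land \Box p is true, so \neg (\Diamond (r \to \neg \neg p) \land \Box p) is false.
  At w5: \Diamond (r \to \neg \neg p) is true, \Box p is true, so \Diamond (r \to \neg \neg p) \land \Box p is true.
    At w5: \Diamond (r \to \neg \neg p) requires r \to \neg \neg p at some successor in {w2, w3, w4}.
      r \to \neg \neg p holds at w2, so \Diamond (r \to \neg \neg p) is true at w5.
    At w5: \Box p requires p at every successor {w2, w3, w4}.
      At w2: p is true.
      At w3: p is true.
      At w4: p is true.
    So \Box p is true at w5.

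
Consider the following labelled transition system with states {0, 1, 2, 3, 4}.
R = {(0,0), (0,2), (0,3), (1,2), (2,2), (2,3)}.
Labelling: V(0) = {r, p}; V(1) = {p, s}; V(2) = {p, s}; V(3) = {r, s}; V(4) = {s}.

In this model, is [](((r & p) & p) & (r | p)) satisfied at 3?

Yes

Recall that []ψ holds at a world iff ψ holds at every accessible world, and <>ψ holds iff ψ holds at some accessible world.
At 3: no accessible worlds, so [](((r & p) & p) & (r | p)) holds vacuously.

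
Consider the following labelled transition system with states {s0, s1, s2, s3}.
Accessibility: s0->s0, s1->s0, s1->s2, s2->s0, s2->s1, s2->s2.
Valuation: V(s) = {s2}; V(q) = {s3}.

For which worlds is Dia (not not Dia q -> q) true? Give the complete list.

s0, s1, s2

Recall that Dia ψ holds at a world iff ψ holds at some accessible world.
Let φ = Dia (not not Dia q -> q). Evaluate φ at each world:
  s0 (successors {s0}): φ is true.
  s1 (successors {s0, s2}): φ is true.
  s2 (successors {s0, s1, s2}): φ is true.
  s3 (successors ∅): φ is false.
For instance, at s2:
  At s2: Dia (not not Dia q -> q) requires not not Dia q -> q at some successor in {s0, s1, s2}.
    not not Dia q -> q holds at s0, so Dia (not not Dia q -> q) is true at s2.
      At s0: not not Dia q is false, q is false, so not not Dia q -> q is true.
Satisfying worlds: {s0, s1, s2}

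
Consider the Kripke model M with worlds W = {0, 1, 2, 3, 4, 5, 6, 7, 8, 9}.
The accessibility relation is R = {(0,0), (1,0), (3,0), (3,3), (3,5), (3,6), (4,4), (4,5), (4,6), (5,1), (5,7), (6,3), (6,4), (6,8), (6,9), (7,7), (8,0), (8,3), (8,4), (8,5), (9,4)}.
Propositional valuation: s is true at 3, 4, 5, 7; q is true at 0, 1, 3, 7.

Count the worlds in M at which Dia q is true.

Let φ = Dia q. Evaluate φ at each world:
  0 (successors {0}): φ is true.
  1 (successors {0}): φ is true.
  2 (successors ∅): φ is false.
  3 (successors {0, 3, 5, 6}): φ is true.
  4 (successors {4, 5, 6}): φ is false.
  5 (successors {1, 7}): φ is true.
  6 (successors {3, 4, 8, 9}): φ is true.
  7 (successors {7}): φ is true.
  8 (successors {0, 3, 4, 5}): φ is true.
  9 (successors {4}): φ is false.
For instance, at 7:
  At 7: Dia q requires q at some successor in {7}.
    q holds at 7, so Dia q is true at 7.
Satisfying worlds: {0, 1, 3, 5, 6, 7, 8}

7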